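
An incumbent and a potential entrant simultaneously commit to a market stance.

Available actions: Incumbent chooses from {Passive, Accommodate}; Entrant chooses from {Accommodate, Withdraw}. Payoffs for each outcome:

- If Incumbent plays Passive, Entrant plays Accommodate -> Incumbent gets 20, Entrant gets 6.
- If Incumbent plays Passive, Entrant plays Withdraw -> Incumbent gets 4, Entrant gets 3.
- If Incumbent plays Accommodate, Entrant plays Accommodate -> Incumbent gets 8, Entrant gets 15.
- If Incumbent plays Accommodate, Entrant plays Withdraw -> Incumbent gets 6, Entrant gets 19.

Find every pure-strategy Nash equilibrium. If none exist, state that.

Pure-strategy Nash equilibria: (Passive, Accommodate); (Accommodate, Withdraw)

For each player, find the best response to each opponent profile; mutual best responses are the pure NE.
Incumbent against Accommodate: payoffs 20, 8 → best response Passive.
Incumbent against Withdraw: payoffs 4, 6 → best response Accommodate.
Entrant against Passive: payoffs 6, 3 → best response Accommodate.
Entrant against Accommodate: payoffs 15, 19 → best response Withdraw.
Mutual best responses: (Passive, Accommodate); (Accommodate, Withdraw).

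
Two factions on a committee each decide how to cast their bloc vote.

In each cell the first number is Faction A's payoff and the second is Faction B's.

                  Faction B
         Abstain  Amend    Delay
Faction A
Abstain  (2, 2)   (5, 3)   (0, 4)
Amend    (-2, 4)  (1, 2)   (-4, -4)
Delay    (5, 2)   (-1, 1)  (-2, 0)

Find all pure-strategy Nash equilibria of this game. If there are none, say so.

(Abstain, Delay) and (Delay, Abstain)

(Abstain, Abstain): Faction A can switch to Delay (2 → 5). Not NE.
(Abstain, Amend): Faction B can switch to Delay (3 → 4). Not NE.
(Abstain, Delay): Faction A gets 0, best alternative -2; Faction B gets 4, best alternative 3. No profitable deviation — NE.
(Amend, Abstain): Faction A can switch to Abstain (-2 → 2). Not NE.
(Amend, Amend): Faction A can switch to Abstain (1 → 5). Not NE.
(Amend, Delay): Faction A can switch to Abstain (-4 → 0). Not NE.
(Delay, Abstain): Faction A gets 5, best alternative 2; Faction B gets 2, best alternative 1. No profitable deviation — NE.
(Delay, Amend): Faction A can switch to Abstain (-1 → 5). Not NE.
(Delay, Delay): Faction A can switch to Abstain (-2 → 0). Not NE.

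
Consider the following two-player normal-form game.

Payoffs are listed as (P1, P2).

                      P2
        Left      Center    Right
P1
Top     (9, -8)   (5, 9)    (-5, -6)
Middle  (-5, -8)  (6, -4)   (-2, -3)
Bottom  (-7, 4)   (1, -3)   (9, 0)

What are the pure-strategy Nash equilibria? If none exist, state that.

This game has no pure Nash equilibrium.

Check each profile: it is a Nash equilibrium iff no player can strictly gain by switching unilaterally.
(Top, Left): P2 can switch to Center (-8 → 9). Not NE.
(Top, Center): P1 can switch to Middle (5 → 6). Not NE.
(Top, Right): P1 can switch to Middle (-5 → -2). Not NE.
(Middle, Left): P1 can switch to Top (-5 → 9). Not NE.
(Middle, Center): P2 can switch to Right (-4 → -3). Not NE.
(Middle, Right): P1 can switch to Bottom (-2 → 9). Not NE.
(The remaining 3 profiles each have a profitable deviation by the same check.)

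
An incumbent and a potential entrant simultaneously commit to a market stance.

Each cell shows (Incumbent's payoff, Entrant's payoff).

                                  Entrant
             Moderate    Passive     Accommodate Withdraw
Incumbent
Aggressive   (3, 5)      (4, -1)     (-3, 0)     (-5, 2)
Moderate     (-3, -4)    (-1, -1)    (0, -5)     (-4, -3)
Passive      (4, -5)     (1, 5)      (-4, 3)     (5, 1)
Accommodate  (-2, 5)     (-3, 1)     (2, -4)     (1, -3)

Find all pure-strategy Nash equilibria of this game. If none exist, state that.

Incumbent against Moderate: payoffs 3, -3, 4, -2 → best response Passive.
Incumbent against Passive: payoffs 4, -1, 1, -3 → best response Aggressive.
Incumbent against Accommodate: payoffs -3, 0, -4, 2 → best response Accommodate.
Incumbent against Withdraw: payoffs -5, -4, 5, 1 → best response Passive.
Entrant against Aggressive: payoffs 5, -1, 0, 2 → best response Moderate.
Entrant against Moderate: payoffs -4, -1, -5, -3 → best response Passive.
Entrant against Passive: payoffs -5, 5, 3, 1 → best response Passive.
Entrant against Accommodate: payoffs 5, 1, -4, -3 → best response Moderate.
No profile is a mutual best response for all players.

No pure-strategy Nash equilibrium.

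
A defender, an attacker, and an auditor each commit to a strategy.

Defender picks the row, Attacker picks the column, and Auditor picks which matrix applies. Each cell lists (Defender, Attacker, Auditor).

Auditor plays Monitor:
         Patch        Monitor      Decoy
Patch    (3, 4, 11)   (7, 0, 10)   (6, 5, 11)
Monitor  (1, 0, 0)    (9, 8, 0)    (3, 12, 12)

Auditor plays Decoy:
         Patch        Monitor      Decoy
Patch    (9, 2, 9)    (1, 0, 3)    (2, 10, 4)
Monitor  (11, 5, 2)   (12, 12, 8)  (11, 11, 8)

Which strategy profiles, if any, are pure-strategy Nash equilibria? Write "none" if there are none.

Pure-strategy Nash equilibria: (Patch, Decoy, Monitor), (Monitor, Monitor, Decoy)

For each strategy profile, look for a profitable unilateral deviation.
(Patch, Patch, Monitor): Attacker can switch to Decoy (4 → 5). Not NE.
(Patch, Patch, Decoy): Defender can switch to Monitor (9 → 11). Not NE.
(Patch, Monitor, Monitor): Defender can switch to Monitor (7 → 9). Not NE.
(Patch, Monitor, Decoy): Defender can switch to Monitor (1 → 12). Not NE.
(Patch, Decoy, Monitor): Defender gets 6, best alternative 3; Attacker gets 5, best alternative 4; Auditor gets 11, best alternative 4. No profitable deviation — NE.
(Patch, Decoy, Decoy): Defender can switch to Monitor (2 → 11). Not NE.
(Monitor, Patch, Monitor): Defender can switch to Patch (1 → 3). Not NE.
(Monitor, Patch, Decoy): Attacker can switch to Monitor (5 → 12). Not NE.
(Monitor, Monitor, Monitor): Attacker can switch to Decoy (8 → 12). Not NE.
(Monitor, Monitor, Decoy): Defender gets 12, best alternative 1; Attacker gets 12, best alternative 11; Auditor gets 8, best alternative 0. No profitable deviation — NE.
(Monitor, Decoy, Monitor): Defender can switch to Patch (3 → 6). Not NE.
(Monitor, Decoy, Decoy): Attacker can switch to Monitor (11 → 12). Not NE.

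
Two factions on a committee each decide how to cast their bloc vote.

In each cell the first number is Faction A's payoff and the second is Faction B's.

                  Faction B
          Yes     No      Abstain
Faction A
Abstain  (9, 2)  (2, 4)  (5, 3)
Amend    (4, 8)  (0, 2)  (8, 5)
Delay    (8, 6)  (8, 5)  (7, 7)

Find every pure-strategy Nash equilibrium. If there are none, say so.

Check each profile: it is a Nash equilibrium iff no player can strictly gain by switching unilaterally.
(Abstain, Yes): Faction B can switch to No (2 → 4). Not NE.
(Abstain, No): Faction A can switch to Delay (2 → 8). Not NE.
(Abstain, Abstain): Faction A can switch to Amend (5 → 8). Not NE.
(Amend, Yes): Faction A can switch to Abstain (4 → 9). Not NE.
(Amend, No): Faction A can switch to Abstain (0 → 2). Not NE.
(Amend, Abstain): Faction B can switch to Yes (5 → 8). Not NE.
(Delay, Yes): Faction A can switch to Abstain (8 → 9). Not NE.
(Delay, No): Faction B can switch to Yes (5 → 6). Not NE.
(Delay, Abstain): Faction A can switch to Amend (7 → 8). Not NE.

There is no pure-strategy Nash equilibrium.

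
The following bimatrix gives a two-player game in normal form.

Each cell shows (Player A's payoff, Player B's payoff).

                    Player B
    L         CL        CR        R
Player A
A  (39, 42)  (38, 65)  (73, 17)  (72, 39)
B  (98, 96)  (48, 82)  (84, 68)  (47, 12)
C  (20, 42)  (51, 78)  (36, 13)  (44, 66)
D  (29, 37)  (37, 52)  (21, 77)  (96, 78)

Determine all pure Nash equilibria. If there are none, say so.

(B, L), (C, CL), (D, R)

For each strategy profile, look for a profitable unilateral deviation.
(A, L): Player A can switch to B (39 → 98). Not NE.
(A, CL): Player A can switch to B (38 → 48). Not NE.
(A, CR): Player A can switch to B (73 → 84). Not NE.
(A, R): Player A can switch to D (72 → 96). Not NE.
(B, L): Player A gets 98, best alternative 39; Player B gets 96, best alternative 82. No profitable deviation — NE.
(B, CL): Player A can switch to C (48 → 51). Not NE.
(B, CR): Player B can switch to L (68 → 96). Not NE.
(C, CL): Player A gets 51, best alternative 48; Player B gets 78, best alternative 66. No profitable deviation — NE.
(D, R): Player A gets 96, best alternative 72; Player B gets 78, best alternative 77. No profitable deviation — NE.
(The remaining 7 profiles each have a profitable deviation by the same check.)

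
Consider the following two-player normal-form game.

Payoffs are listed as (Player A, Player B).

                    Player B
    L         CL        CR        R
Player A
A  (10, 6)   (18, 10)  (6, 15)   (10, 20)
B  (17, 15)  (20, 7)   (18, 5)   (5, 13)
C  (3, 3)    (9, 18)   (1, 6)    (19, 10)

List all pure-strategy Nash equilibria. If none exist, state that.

Player A against L: payoffs 10, 17, 3 → best response B.
Player A against CL: payoffs 18, 20, 9 → best response B.
Player A against CR: payoffs 6, 18, 1 → best response B.
Player A against R: payoffs 10, 5, 19 → best response C.
Player B against A: payoffs 6, 10, 15, 20 → best response R.
Player B against B: payoffs 15, 7, 5, 13 → best response L.
Player B against C: payoffs 3, 18, 6, 10 → best response CL.
Mutual best responses: (B, L).

Pure NE: (B, L)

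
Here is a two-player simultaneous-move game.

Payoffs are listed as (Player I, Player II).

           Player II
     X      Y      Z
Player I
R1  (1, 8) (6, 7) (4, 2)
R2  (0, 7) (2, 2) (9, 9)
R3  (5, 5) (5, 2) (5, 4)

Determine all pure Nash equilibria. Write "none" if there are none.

(R2, Z) and (R3, X)

Check each profile: it is a Nash equilibrium iff no player can strictly gain by switching unilaterally.
(R1, X): Player I can switch to R3 (1 → 5). Not NE.
(R1, Y): Player II can switch to X (7 → 8). Not NE.
(R1, Z): Player I can switch to R2 (4 → 9). Not NE.
(R2, X): Player I can switch to R1 (0 → 1). Not NE.
(R2, Y): Player I can switch to R1 (2 → 6). Not NE.
(R2, Z): Player I gets 9, best alternative 5; Player II gets 9, best alternative 7. No profitable deviation — NE.
(R3, X): Player I gets 5, best alternative 1; Player II gets 5, best alternative 4. No profitable deviation — NE.
(R3, Y): Player I can switch to R1 (5 → 6). Not NE.
(R3, Z): Player I can switch to R2 (5 → 9). Not NE.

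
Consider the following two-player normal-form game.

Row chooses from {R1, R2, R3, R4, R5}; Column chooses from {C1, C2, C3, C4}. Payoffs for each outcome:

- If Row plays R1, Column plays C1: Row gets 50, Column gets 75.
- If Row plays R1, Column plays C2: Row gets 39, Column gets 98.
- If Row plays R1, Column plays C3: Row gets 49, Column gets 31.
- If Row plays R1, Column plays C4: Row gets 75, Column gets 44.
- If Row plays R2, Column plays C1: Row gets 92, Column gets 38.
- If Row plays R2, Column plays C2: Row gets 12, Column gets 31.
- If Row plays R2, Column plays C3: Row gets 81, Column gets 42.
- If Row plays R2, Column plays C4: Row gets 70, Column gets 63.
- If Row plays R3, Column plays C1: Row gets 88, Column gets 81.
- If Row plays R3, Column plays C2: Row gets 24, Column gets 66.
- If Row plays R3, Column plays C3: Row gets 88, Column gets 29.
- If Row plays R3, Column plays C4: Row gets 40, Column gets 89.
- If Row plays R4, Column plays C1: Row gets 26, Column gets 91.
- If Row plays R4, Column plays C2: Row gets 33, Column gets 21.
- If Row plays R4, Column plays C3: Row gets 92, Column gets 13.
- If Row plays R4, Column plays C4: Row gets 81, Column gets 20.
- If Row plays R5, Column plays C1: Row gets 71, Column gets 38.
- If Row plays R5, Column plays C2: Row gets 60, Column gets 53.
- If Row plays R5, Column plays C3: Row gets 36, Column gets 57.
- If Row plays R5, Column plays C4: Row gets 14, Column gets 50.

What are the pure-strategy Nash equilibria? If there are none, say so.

For each player, find the best response to each opponent profile; mutual best responses are the pure NE.
Row against C1: payoffs 50, 92, 88, 26, 71 → best response R2.
Row against C2: payoffs 39, 12, 24, 33, 60 → best response R5.
Row against C3: payoffs 49, 81, 88, 92, 36 → best response R4.
Row against C4: payoffs 75, 70, 40, 81, 14 → best response R4.
Column against R1: payoffs 75, 98, 31, 44 → best response C2.
Column against R2: payoffs 38, 31, 42, 63 → best response C4.
Column against R3: payoffs 81, 66, 29, 89 → best response C4.
Column against R4: payoffs 91, 21, 13, 20 → best response C1.
Column against R5: payoffs 38, 53, 57, 50 → best response C3.
No profile is a mutual best response for all players.

There is no pure-strategy Nash equilibrium.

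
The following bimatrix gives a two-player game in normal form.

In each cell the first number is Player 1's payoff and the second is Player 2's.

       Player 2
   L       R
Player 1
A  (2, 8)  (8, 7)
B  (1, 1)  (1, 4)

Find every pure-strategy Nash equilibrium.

(A, L): Player 1 gets 2, best alternative 1; Player 2 gets 8, best alternative 7. No profitable deviation — NE.
(A, R): Player 2 can switch to L (7 → 8). Not NE.
(B, L): Player 1 can switch to A (1 → 2). Not NE.
(B, R): Player 1 can switch to A (1 → 8). Not NE.

(A, L)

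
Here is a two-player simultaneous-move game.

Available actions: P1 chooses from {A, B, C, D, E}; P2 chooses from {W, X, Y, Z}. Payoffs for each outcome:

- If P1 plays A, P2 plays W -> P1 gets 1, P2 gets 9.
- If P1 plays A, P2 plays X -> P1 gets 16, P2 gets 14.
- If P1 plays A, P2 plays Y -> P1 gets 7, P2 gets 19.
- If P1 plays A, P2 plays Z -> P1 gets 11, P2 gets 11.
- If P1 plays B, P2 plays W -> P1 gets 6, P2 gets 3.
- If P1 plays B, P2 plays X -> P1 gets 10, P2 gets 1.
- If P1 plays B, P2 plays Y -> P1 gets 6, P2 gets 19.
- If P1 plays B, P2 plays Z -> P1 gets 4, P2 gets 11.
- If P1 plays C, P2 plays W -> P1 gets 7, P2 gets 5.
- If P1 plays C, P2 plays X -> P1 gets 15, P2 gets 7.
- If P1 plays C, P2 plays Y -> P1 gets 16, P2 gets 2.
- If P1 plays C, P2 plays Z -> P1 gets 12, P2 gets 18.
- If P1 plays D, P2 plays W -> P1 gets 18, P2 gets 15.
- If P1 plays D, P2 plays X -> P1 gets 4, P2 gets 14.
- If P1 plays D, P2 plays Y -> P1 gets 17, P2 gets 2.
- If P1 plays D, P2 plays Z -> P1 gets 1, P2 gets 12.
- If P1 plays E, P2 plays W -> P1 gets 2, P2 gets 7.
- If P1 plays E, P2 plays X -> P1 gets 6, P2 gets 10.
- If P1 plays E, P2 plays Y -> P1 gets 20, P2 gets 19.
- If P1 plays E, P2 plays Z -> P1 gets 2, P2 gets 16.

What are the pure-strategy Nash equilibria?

(C, Z), (D, W), (E, Y)

P1 against W: payoffs 1, 6, 7, 18, 2 → best response D.
P1 against X: payoffs 16, 10, 15, 4, 6 → best response A.
P1 against Y: payoffs 7, 6, 16, 17, 20 → best response E.
P1 against Z: payoffs 11, 4, 12, 1, 2 → best response C.
P2 against A: payoffs 9, 14, 19, 11 → best response Y.
P2 against B: payoffs 3, 1, 19, 11 → best response Y.
P2 against C: payoffs 5, 7, 2, 18 → best response Z.
P2 against D: payoffs 15, 14, 2, 12 → best response W.
P2 against E: payoffs 7, 10, 19, 16 → best response Y.
Mutual best responses: (C, Z); (D, W); (E, Y).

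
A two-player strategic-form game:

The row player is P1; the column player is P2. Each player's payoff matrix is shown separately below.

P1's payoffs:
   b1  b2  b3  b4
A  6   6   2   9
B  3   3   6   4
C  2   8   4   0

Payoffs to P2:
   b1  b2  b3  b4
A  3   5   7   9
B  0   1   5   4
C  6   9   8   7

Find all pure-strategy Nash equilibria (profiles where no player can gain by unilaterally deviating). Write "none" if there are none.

(A, b4), (B, b3), (C, b2)

(A, b1): P2 can switch to b2 (3 → 5). Not NE.
(A, b2): P1 can switch to C (6 → 8). Not NE.
(A, b3): P1 can switch to B (2 → 6). Not NE.
(A, b4): P1 gets 9, best alternative 4; P2 gets 9, best alternative 7. No profitable deviation — NE.
(B, b1): P1 can switch to A (3 → 6). Not NE.
(B, b2): P1 can switch to A (3 → 6). Not NE.
(B, b3): P1 gets 6, best alternative 4; P2 gets 5, best alternative 4. No profitable deviation — NE.
(B, b4): P1 can switch to A (4 → 9). Not NE.
(C, b2): P1 gets 8, best alternative 6; P2 gets 9, best alternative 8. No profitable deviation — NE.
(The remaining 3 profiles each have a profitable deviation by the same check.)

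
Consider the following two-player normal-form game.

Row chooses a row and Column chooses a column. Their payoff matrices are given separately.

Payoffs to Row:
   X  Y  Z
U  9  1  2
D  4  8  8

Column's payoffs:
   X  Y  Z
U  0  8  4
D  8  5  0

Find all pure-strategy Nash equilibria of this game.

There is no pure-strategy Nash equilibrium.

Row against X: payoffs 9, 4 → best response U.
Row against Y: payoffs 1, 8 → best response D.
Row against Z: payoffs 2, 8 → best response D.
Column against U: payoffs 0, 8, 4 → best response Y.
Column against D: payoffs 8, 5, 0 → best response X.
No profile is a mutual best response for all players.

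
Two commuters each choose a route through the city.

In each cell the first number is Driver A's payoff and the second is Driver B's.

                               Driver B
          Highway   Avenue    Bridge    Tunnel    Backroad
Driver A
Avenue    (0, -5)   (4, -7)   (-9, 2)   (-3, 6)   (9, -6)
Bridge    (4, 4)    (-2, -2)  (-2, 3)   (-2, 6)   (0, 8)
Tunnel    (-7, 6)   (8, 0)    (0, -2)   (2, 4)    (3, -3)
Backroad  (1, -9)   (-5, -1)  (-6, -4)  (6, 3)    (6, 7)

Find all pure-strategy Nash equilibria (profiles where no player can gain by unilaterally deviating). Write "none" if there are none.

Driver A against Highway: payoffs 0, 4, -7, 1 → best response Bridge.
Driver A against Avenue: payoffs 4, -2, 8, -5 → best response Tunnel.
Driver A against Bridge: payoffs -9, -2, 0, -6 → best response Tunnel.
Driver A against Tunnel: payoffs -3, -2, 2, 6 → best response Backroad.
Driver A against Backroad: payoffs 9, 0, 3, 6 → best response Avenue.
Driver B against Avenue: payoffs -5, -7, 2, 6, -6 → best response Tunnel.
Driver B against Bridge: payoffs 4, -2, 3, 6, 8 → best response Backroad.
Driver B against Tunnel: payoffs 6, 0, -2, 4, -3 → best response Highway.
Driver B against Backroad: payoffs -9, -1, -4, 3, 7 → best response Backroad.
No profile is a mutual best response for all players.

This game has no pure Nash equilibrium.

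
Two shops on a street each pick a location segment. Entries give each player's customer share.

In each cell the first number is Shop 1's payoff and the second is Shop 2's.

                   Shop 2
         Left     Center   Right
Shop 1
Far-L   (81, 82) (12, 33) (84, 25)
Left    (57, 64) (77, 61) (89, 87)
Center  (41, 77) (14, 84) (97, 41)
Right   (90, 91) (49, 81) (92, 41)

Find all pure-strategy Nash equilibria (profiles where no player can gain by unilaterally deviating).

Check each profile: it is a Nash equilibrium iff no player can strictly gain by switching unilaterally.
(Far-L, Left): Shop 1 can switch to Right (81 → 90). Not NE.
(Far-L, Center): Shop 1 can switch to Left (12 → 77). Not NE.
(Far-L, Right): Shop 1 can switch to Left (84 → 89). Not NE.
(Left, Left): Shop 1 can switch to Far-L (57 → 81). Not NE.
(Left, Center): Shop 2 can switch to Left (61 → 64). Not NE.
(Left, Right): Shop 1 can switch to Center (89 → 97). Not NE.
(Center, Left): Shop 1 can switch to Far-L (41 → 81). Not NE.
(Center, Center): Shop 1 can switch to Left (14 → 77). Not NE.
(Right, Left): Shop 1 gets 90, best alternative 81; Shop 2 gets 91, best alternative 81. No profitable deviation — NE.
(The remaining 3 profiles each have a profitable deviation by the same check.)

The unique pure-strategy Nash equilibrium is (Right, Left).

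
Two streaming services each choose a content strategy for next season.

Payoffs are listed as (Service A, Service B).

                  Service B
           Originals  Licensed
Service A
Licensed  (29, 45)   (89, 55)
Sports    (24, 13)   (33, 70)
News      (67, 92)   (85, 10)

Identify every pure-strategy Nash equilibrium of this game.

The pure Nash equilibria are (Licensed, Licensed) and (News, Originals).

For each player, find the best response to each opponent profile; mutual best responses are the pure NE.
Service A against Originals: payoffs 29, 24, 67 → best response News.
Service A against Licensed: payoffs 89, 33, 85 → best response Licensed.
Service B against Licensed: payoffs 45, 55 → best response Licensed.
Service B against Sports: payoffs 13, 70 → best response Licensed.
Service B against News: payoffs 92, 10 → best response Originals.
Mutual best responses: (Licensed, Licensed); (News, Originals).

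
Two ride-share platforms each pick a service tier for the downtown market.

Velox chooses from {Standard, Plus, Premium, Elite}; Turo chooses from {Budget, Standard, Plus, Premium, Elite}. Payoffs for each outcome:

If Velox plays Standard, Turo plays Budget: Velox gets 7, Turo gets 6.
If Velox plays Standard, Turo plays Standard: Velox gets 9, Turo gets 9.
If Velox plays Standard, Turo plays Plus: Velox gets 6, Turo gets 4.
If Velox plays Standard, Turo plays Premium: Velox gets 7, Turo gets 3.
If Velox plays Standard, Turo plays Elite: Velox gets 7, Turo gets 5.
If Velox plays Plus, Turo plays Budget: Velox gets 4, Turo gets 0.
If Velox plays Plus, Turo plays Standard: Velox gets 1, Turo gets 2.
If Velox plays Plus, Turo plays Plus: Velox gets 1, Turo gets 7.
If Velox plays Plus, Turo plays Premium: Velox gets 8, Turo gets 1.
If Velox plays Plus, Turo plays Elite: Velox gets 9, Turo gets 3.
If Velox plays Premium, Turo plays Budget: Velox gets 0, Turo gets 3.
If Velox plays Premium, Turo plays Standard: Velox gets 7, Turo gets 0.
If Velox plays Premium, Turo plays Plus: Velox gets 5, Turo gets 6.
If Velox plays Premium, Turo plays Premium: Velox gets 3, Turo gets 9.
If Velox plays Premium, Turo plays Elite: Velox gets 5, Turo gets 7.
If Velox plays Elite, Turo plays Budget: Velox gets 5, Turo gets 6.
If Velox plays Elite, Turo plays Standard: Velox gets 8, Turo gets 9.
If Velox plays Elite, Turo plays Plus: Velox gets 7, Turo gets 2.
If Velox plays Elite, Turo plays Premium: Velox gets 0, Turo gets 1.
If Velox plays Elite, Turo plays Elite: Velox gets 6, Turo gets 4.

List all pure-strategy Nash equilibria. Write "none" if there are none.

(Standard, Standard)

Velox against Budget: payoffs 7, 4, 0, 5 → best response Standard.
Velox against Standard: payoffs 9, 1, 7, 8 → best response Standard.
Velox against Plus: payoffs 6, 1, 5, 7 → best response Elite.
Velox against Premium: payoffs 7, 8, 3, 0 → best response Plus.
Velox against Elite: payoffs 7, 9, 5, 6 → best response Plus.
Turo against Standard: payoffs 6, 9, 4, 3, 5 → best response Standard.
Turo against Plus: payoffs 0, 2, 7, 1, 3 → best response Plus.
Turo against Premium: payoffs 3, 0, 6, 9, 7 → best response Premium.
Turo against Elite: payoffs 6, 9, 2, 1, 4 → best response Standard.
Mutual best responses: (Standard, Standard).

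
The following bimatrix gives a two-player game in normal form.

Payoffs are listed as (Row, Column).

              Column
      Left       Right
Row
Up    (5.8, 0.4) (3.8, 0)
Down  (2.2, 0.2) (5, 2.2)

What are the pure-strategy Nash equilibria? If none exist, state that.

The pure Nash equilibria are (Up, Left) and (Down, Right).

Check each profile: it is a Nash equilibrium iff no player can strictly gain by switching unilaterally.
(Up, Left): Row gets 5.8, best alternative 2.2; Column gets 0.4, best alternative 0. No profitable deviation — NE.
(Up, Right): Row can switch to Down (3.8 → 5). Not NE.
(Down, Left): Row can switch to Up (2.2 → 5.8). Not NE.
(Down, Right): Row gets 5, best alternative 3.8; Column gets 2.2, best alternative 0.2. No profitable deviation — NE.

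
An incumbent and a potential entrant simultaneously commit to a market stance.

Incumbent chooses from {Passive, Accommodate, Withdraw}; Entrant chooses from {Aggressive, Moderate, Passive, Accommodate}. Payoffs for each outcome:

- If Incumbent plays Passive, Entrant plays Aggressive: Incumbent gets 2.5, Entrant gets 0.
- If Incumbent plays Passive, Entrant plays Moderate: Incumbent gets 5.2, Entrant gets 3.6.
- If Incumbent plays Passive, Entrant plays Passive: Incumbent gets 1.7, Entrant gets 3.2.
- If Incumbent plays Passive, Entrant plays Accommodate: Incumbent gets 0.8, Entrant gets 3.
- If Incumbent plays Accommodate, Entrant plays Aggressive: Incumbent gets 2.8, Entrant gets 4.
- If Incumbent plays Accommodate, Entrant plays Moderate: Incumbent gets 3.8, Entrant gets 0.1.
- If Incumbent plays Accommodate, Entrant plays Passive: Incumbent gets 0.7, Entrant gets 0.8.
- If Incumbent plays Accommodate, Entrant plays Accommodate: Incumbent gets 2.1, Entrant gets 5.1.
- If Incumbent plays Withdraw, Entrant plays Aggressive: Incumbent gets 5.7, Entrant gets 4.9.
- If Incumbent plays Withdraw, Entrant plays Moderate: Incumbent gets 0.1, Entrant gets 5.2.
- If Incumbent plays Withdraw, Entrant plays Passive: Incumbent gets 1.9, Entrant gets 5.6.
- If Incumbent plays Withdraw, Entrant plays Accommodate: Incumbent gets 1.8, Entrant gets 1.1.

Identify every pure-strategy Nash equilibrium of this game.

Incumbent against Aggressive: payoffs 2.5, 2.8, 5.7 → best response Withdraw.
Incumbent against Moderate: payoffs 5.2, 3.8, 0.1 → best response Passive.
Incumbent against Passive: payoffs 1.7, 0.7, 1.9 → best response Withdraw.
Incumbent against Accommodate: payoffs 0.8, 2.1, 1.8 → best response Accommodate.
Entrant against Passive: payoffs 0, 3.6, 3.2, 3 → best response Moderate.
Entrant against Accommodate: payoffs 4, 0.1, 0.8, 5.1 → best response Accommodate.
Entrant against Withdraw: payoffs 4.9, 5.2, 5.6, 1.1 → best response Passive.
Mutual best responses: (Passive, Moderate); (Accommodate, Accommodate); (Withdraw, Passive).

Pure-strategy Nash equilibria: (Passive, Moderate), (Accommodate, Accommodate), (Withdraw, Passive)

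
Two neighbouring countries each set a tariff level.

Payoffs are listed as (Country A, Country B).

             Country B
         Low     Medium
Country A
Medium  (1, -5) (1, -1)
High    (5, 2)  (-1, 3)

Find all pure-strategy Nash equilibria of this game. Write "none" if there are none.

(Medium, Low): Country A can switch to High (1 → 5). Not NE.
(Medium, Medium): Country A gets 1, best alternative -1; Country B gets -1, best alternative -5. No profitable deviation — NE.
(High, Low): Country B can switch to Medium (2 → 3). Not NE.
(High, Medium): Country A can switch to Medium (-1 → 1). Not NE.

Pure NE: (Medium, Medium)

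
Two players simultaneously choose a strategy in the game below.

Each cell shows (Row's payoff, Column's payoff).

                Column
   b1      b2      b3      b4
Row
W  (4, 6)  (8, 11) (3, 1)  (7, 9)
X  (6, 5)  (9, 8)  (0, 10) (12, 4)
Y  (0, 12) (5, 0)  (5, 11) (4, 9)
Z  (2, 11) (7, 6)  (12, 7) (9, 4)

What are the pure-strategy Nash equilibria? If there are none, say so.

Row against b1: payoffs 4, 6, 0, 2 → best response X.
Row against b2: payoffs 8, 9, 5, 7 → best response X.
Row against b3: payoffs 3, 0, 5, 12 → best response Z.
Row against b4: payoffs 7, 12, 4, 9 → best response X.
Column against W: payoffs 6, 11, 1, 9 → best response b2.
Column against X: payoffs 5, 8, 10, 4 → best response b3.
Column against Y: payoffs 12, 0, 11, 9 → best response b1.
Column against Z: payoffs 11, 6, 7, 4 → best response b1.
No profile is a mutual best response for all players.

This game has no pure Nash equilibrium.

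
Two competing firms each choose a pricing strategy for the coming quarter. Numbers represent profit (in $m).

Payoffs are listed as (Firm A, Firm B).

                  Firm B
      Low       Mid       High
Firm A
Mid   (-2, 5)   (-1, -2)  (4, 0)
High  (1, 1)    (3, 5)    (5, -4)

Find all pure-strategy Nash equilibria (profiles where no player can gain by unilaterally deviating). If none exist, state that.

The unique pure-strategy Nash equilibrium is (High, Mid).

Mark each player's best response to every combination of opponents' strategies; a profile where every player is best-responding is a pure Nash equilibrium.
Firm A against Low: payoffs -2, 1 → best response High.
Firm A against Mid: payoffs -1, 3 → best response High.
Firm A against High: payoffs 4, 5 → best response High.
Firm B against Mid: payoffs 5, -2, 0 → best response Low.
Firm B against High: payoffs 1, 5, -4 → best response Mid.
Mutual best responses: (High, Mid).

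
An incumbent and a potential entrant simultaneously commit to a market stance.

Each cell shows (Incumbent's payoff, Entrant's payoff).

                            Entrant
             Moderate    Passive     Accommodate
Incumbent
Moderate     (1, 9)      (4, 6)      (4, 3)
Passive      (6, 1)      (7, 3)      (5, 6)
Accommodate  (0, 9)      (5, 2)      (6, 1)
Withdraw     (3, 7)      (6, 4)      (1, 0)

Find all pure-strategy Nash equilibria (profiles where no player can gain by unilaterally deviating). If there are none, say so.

No pure-strategy Nash equilibrium.

Check each profile: it is a Nash equilibrium iff no player can strictly gain by switching unilaterally.
(Moderate, Moderate): Incumbent can switch to Passive (1 → 6). Not NE.
(Moderate, Passive): Incumbent can switch to Passive (4 → 7). Not NE.
(Moderate, Accommodate): Incumbent can switch to Passive (4 → 5). Not NE.
(Passive, Moderate): Entrant can switch to Passive (1 → 3). Not NE.
(Passive, Passive): Entrant can switch to Accommodate (3 → 6). Not NE.
(Passive, Accommodate): Incumbent can switch to Accommodate (5 → 6). Not NE.
(Accommodate, Moderate): Incumbent can switch to Moderate (0 → 1). Not NE.
(Accommodate, Passive): Incumbent can switch to Passive (5 → 7). Not NE.
(The remaining 4 profiles each have a profitable deviation by the same check.)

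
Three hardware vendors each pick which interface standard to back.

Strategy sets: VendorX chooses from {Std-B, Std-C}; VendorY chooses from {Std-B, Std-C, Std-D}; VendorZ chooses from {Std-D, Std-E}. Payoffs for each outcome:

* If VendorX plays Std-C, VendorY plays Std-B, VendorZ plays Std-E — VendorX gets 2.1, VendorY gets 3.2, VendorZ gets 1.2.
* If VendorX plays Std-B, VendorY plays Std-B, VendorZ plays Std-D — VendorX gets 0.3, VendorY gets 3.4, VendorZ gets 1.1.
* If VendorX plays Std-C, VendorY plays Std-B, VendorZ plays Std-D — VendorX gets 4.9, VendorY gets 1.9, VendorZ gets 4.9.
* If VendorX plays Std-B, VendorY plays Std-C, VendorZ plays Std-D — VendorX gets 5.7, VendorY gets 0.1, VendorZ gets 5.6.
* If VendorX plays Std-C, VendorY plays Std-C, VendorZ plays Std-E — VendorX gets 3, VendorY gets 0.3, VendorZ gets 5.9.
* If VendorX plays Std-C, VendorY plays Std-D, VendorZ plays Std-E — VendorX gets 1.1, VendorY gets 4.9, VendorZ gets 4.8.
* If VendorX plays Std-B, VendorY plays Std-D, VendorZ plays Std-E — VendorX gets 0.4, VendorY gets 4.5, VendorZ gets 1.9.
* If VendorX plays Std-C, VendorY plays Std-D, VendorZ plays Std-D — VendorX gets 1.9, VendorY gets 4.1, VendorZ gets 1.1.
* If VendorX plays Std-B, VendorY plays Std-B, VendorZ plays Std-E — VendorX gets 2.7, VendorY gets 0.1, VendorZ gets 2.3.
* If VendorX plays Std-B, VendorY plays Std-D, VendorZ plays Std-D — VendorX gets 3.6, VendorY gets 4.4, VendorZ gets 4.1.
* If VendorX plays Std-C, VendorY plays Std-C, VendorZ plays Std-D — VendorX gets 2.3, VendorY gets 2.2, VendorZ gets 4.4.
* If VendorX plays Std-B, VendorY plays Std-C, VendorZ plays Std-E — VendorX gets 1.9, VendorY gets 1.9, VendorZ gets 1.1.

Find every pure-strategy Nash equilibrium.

For each strategy profile, look for a profitable unilateral deviation.
(Std-B, Std-B, Std-D): VendorX can switch to Std-C (0.3 → 4.9). Not NE.
(Std-B, Std-B, Std-E): VendorY can switch to Std-C (0.1 → 1.9). Not NE.
(Std-B, Std-C, Std-D): VendorY can switch to Std-B (0.1 → 3.4). Not NE.
(Std-B, Std-C, Std-E): VendorX can switch to Std-C (1.9 → 3). Not NE.
(Std-B, Std-D, Std-D): VendorX gets 3.6, best alternative 1.9; VendorY gets 4.4, best alternative 3.4; VendorZ gets 4.1, best alternative 1.9. No profitable deviation — NE.
(Std-B, Std-D, Std-E): VendorX can switch to Std-C (0.4 → 1.1). Not NE.
(Std-C, Std-B, Std-D): VendorY can switch to Std-C (1.9 → 2.2). Not NE.
(Std-C, Std-B, Std-E): VendorX can switch to Std-B (2.1 → 2.7). Not NE.
(Std-C, Std-C, Std-D): VendorX can switch to Std-B (2.3 → 5.7). Not NE.
(Std-C, Std-C, Std-E): VendorY can switch to Std-B (0.3 → 3.2). Not NE.
(Std-C, Std-D, Std-D): VendorX can switch to Std-B (1.9 → 3.6). Not NE.
(Std-C, Std-D, Std-E): VendorX gets 1.1, best alternative 0.4; VendorY gets 4.9, best alternative 3.2; VendorZ gets 4.8, best alternative 1.1. No profitable deviation — NE.

(Std-B, Std-D, Std-D); (Std-C, Std-D, Std-E)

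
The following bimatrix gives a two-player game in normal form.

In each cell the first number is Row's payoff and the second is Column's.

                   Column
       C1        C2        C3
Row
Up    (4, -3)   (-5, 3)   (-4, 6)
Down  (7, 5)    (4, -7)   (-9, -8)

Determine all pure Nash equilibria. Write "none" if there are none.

(Up, C3) and (Down, C1)

Row against C1: payoffs 4, 7 → best response Down.
Row against C2: payoffs -5, 4 → best response Down.
Row against C3: payoffs -4, -9 → best response Up.
Column against Up: payoffs -3, 3, 6 → best response C3.
Column against Down: payoffs 5, -7, -8 → best response C1.
Mutual best responses: (Up, C3); (Down, C1).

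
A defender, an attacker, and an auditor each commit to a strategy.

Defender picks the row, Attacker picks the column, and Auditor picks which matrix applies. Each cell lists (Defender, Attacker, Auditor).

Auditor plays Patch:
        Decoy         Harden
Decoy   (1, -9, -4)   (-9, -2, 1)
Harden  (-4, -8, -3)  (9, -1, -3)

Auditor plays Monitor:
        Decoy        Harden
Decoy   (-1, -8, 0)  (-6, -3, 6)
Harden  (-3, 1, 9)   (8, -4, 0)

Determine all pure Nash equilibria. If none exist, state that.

Check each profile: it is a Nash equilibrium iff no player can strictly gain by switching unilaterally.
(Decoy, Decoy, Patch): Attacker can switch to Harden (-9 → -2). Not NE.
(Decoy, Decoy, Monitor): Attacker can switch to Harden (-8 → -3). Not NE.
(Decoy, Harden, Patch): Defender can switch to Harden (-9 → 9). Not NE.
(Decoy, Harden, Monitor): Defender can switch to Harden (-6 → 8). Not NE.
(Harden, Decoy, Patch): Defender can switch to Decoy (-4 → 1). Not NE.
(Harden, Decoy, Monitor): Defender can switch to Decoy (-3 → -1). Not NE.
(Harden, Harden, Patch): Auditor can switch to Monitor (-3 → 0). Not NE.
(Harden, Harden, Monitor): Attacker can switch to Decoy (-4 → 1). Not NE.

There is no pure-strategy Nash equilibrium.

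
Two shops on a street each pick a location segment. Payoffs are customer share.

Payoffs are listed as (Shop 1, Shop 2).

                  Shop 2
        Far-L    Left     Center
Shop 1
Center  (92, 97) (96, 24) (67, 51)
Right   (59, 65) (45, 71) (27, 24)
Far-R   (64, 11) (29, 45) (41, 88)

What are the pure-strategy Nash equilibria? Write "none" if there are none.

Shop 1 against Far-L: payoffs 92, 59, 64 → best response Center.
Shop 1 against Left: payoffs 96, 45, 29 → best response Center.
Shop 1 against Center: payoffs 67, 27, 41 → best response Center.
Shop 2 against Center: payoffs 97, 24, 51 → best response Far-L.
Shop 2 against Right: payoffs 65, 71, 24 → best response Left.
Shop 2 against Far-R: payoffs 11, 45, 88 → best response Center.
Mutual best responses: (Center, Far-L).

(Center, Far-L)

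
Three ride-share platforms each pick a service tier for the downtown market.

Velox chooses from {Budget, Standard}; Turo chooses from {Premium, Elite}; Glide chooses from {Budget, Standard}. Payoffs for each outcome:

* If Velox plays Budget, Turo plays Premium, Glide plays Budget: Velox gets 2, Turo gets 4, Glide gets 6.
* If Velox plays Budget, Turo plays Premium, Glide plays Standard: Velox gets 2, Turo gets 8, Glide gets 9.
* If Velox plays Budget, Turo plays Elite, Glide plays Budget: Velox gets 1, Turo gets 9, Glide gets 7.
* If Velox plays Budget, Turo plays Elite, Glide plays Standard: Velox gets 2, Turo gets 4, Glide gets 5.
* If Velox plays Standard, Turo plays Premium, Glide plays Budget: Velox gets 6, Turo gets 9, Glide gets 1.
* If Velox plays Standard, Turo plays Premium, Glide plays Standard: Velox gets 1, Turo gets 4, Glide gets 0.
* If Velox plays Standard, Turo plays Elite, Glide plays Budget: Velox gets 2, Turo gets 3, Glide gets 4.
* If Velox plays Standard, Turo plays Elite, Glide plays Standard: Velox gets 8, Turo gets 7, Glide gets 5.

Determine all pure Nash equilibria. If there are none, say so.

Pure-strategy Nash equilibria: (Budget, Premium, Standard) and (Standard, Premium, Budget) and (Standard, Elite, Standard)

(Budget, Premium, Budget): Velox can switch to Standard (2 → 6). Not NE.
(Budget, Premium, Standard): Velox gets 2, best alternative 1; Turo gets 8, best alternative 4; Glide gets 9, best alternative 6. No profitable deviation — NE.
(Budget, Elite, Budget): Velox can switch to Standard (1 → 2). Not NE.
(Budget, Elite, Standard): Velox can switch to Standard (2 → 8). Not NE.
(Standard, Premium, Budget): Velox gets 6, best alternative 2; Turo gets 9, best alternative 3; Glide gets 1, best alternative 0. No profitable deviation — NE.
(Standard, Premium, Standard): Velox can switch to Budget (1 → 2). Not NE.
(Standard, Elite, Budget): Turo can switch to Premium (3 → 9). Not NE.
(Standard, Elite, Standard): Velox gets 8, best alternative 2; Turo gets 7, best alternative 4; Glide gets 5, best alternative 4. No profitable deviation — NE.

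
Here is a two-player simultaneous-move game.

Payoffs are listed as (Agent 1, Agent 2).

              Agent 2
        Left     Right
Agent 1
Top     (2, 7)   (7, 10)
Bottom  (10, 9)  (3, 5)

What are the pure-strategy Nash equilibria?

(Top, Right) and (Bottom, Left)

For each strategy profile, look for a profitable unilateral deviation.
(Top, Left): Agent 1 can switch to Bottom (2 → 10). Not NE.
(Top, Right): Agent 1 gets 7, best alternative 3; Agent 2 gets 10, best alternative 7. No profitable deviation — NE.
(Bottom, Left): Agent 1 gets 10, best alternative 2; Agent 2 gets 9, best alternative 5. No profitable deviation — NE.
(Bottom, Right): Agent 1 can switch to Top (3 → 7). Not NE.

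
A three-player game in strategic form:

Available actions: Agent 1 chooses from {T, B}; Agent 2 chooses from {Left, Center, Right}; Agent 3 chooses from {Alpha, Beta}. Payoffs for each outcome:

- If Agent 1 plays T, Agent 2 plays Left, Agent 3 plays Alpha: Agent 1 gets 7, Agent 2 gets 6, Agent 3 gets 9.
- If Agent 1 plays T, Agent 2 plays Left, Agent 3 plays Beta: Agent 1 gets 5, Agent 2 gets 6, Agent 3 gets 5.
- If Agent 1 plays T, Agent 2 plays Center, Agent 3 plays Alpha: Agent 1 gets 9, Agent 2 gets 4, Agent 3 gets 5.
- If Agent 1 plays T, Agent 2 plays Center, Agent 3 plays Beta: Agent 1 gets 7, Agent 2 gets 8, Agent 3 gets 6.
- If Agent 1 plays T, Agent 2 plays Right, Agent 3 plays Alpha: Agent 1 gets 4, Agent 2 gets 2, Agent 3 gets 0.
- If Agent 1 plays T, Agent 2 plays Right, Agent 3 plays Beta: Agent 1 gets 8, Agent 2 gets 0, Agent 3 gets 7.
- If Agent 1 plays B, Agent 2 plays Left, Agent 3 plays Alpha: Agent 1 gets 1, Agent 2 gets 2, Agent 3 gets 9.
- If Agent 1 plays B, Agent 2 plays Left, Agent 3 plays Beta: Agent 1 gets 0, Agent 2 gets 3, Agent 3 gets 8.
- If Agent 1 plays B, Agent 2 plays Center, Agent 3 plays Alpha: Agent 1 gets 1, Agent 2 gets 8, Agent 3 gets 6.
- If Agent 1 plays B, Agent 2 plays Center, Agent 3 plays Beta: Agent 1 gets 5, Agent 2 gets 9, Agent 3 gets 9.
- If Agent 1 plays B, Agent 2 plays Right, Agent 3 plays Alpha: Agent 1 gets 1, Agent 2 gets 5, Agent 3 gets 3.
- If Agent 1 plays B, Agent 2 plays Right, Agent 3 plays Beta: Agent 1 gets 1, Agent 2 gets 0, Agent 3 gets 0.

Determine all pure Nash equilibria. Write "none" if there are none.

The pure Nash equilibria are (T, Left, Alpha) and (T, Center, Beta).

Agent 1 against (Left, Alpha): payoffs 7, 1 → best response T.
Agent 1 against (Left, Beta): payoffs 5, 0 → best response T.
Agent 1 against (Center, Alpha): payoffs 9, 1 → best response T.
Agent 1 against (Center, Beta): payoffs 7, 5 → best response T.
Agent 1 against (Right, Alpha): payoffs 4, 1 → best response T.
Agent 1 against (Right, Beta): payoffs 8, 1 → best response T.
Agent 2 against (T, Alpha): payoffs 6, 4, 2 → best response Left.
Agent 2 against (T, Beta): payoffs 6, 8, 0 → best response Center.
Agent 2 against (B, Alpha): payoffs 2, 8, 5 → best response Center.
Agent 2 against (B, Beta): payoffs 3, 9, 0 → best response Center.
Agent 3 against (T, Left): payoffs 9, 5 → best response Alpha.
Agent 3 against (T, Center): payoffs 5, 6 → best response Beta.
Agent 3 against (T, Right): payoffs 0, 7 → best response Beta.
Agent 3 against (B, Left): payoffs 9, 8 → best response Alpha.
Agent 3 against (B, Center): payoffs 6, 9 → best response Beta.
Agent 3 against (B, Right): payoffs 3, 0 → best response Alpha.
Mutual best responses: (T, Left, Alpha); (T, Center, Beta).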